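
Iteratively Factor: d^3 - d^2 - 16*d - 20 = (d - 5)*(d^2 + 4*d + 4) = (d - 5)*(d + 2)*(d + 2)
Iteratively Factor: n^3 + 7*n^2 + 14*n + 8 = (n + 4)*(n^2 + 3*n + 2) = (n + 1)*(n + 4)*(n + 2)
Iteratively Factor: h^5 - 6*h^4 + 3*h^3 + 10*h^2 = (h + 1)*(h^4 - 7*h^3 + 10*h^2) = (h - 2)*(h + 1)*(h^3 - 5*h^2) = h*(h - 2)*(h + 1)*(h^2 - 5*h) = h*(h - 5)*(h - 2)*(h + 1)*(h)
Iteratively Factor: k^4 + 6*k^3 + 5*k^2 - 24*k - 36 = (k + 3)*(k^3 + 3*k^2 - 4*k - 12) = (k - 2)*(k + 3)*(k^2 + 5*k + 6) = (k - 2)*(k + 3)^2*(k + 2)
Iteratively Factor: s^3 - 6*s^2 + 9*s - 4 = (s - 1)*(s^2 - 5*s + 4) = (s - 4)*(s - 1)*(s - 1)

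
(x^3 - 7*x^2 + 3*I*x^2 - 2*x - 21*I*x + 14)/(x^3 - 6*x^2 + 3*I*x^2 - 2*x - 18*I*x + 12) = (x - 7)/(x - 6)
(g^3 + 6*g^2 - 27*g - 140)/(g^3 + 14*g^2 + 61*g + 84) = (g - 5)/(g + 3)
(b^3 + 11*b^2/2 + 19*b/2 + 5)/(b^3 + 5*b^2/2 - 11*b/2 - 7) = (2*b^2 + 9*b + 10)/(2*b^2 + 3*b - 14)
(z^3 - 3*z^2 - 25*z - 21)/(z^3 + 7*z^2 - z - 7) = (z^2 - 4*z - 21)/(z^2 + 6*z - 7)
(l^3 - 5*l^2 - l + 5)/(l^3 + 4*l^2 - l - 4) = (l - 5)/(l + 4)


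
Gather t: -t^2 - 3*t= -t^2 - 3*t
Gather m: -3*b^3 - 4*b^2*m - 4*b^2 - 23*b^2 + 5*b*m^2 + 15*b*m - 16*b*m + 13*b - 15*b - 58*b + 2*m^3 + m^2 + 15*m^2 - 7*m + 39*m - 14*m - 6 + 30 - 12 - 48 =-3*b^3 - 27*b^2 - 60*b + 2*m^3 + m^2*(5*b + 16) + m*(-4*b^2 - b + 18) - 36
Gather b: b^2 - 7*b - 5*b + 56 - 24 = b^2 - 12*b + 32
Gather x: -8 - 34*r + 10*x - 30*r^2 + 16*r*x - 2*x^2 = -30*r^2 - 34*r - 2*x^2 + x*(16*r + 10) - 8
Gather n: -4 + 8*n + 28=8*n + 24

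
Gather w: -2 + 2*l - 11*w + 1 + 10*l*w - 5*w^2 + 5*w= 2*l - 5*w^2 + w*(10*l - 6) - 1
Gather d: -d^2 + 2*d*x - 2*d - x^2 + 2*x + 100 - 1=-d^2 + d*(2*x - 2) - x^2 + 2*x + 99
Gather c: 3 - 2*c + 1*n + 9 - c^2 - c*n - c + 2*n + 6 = -c^2 + c*(-n - 3) + 3*n + 18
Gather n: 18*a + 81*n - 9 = 18*a + 81*n - 9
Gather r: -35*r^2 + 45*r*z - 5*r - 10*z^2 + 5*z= -35*r^2 + r*(45*z - 5) - 10*z^2 + 5*z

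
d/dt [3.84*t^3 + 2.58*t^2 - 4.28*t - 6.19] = 11.52*t^2 + 5.16*t - 4.28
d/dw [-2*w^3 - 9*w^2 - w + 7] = -6*w^2 - 18*w - 1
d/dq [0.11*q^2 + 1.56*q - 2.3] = 0.22*q + 1.56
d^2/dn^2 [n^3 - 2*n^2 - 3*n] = 6*n - 4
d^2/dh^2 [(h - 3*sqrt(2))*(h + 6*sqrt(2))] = 2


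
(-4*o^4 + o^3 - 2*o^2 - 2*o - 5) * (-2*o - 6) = 8*o^5 + 22*o^4 - 2*o^3 + 16*o^2 + 22*o + 30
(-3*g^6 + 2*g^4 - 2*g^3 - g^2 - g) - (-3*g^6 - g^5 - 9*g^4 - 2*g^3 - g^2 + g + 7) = g^5 + 11*g^4 - 2*g - 7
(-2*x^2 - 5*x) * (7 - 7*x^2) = 14*x^4 + 35*x^3 - 14*x^2 - 35*x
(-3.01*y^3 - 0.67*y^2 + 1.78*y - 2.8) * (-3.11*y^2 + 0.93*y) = 9.3611*y^5 - 0.7156*y^4 - 6.1589*y^3 + 10.3634*y^2 - 2.604*y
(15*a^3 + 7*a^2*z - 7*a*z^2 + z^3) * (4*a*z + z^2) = 60*a^4*z + 43*a^3*z^2 - 21*a^2*z^3 - 3*a*z^4 + z^5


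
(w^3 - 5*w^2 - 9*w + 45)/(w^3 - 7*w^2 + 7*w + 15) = (w + 3)/(w + 1)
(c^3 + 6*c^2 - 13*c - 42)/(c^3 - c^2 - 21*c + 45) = (c^2 + 9*c + 14)/(c^2 + 2*c - 15)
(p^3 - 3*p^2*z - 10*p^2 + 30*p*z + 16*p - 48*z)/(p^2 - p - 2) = (p^2 - 3*p*z - 8*p + 24*z)/(p + 1)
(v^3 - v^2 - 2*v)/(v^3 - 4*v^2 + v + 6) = v/(v - 3)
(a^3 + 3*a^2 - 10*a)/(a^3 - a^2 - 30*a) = (a - 2)/(a - 6)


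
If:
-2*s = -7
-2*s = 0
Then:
No Solution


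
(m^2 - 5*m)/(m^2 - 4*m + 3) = m*(m - 5)/(m^2 - 4*m + 3)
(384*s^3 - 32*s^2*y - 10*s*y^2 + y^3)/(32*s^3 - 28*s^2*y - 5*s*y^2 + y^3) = (-48*s^2 - 2*s*y + y^2)/(-4*s^2 + 3*s*y + y^2)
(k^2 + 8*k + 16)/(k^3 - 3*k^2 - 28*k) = (k + 4)/(k*(k - 7))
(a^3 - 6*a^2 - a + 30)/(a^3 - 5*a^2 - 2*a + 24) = (a - 5)/(a - 4)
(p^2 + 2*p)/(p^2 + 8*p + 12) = p/(p + 6)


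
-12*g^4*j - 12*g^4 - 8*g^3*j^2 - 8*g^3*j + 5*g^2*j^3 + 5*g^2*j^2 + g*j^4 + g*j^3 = (-2*g + j)*(g + j)*(6*g + j)*(g*j + g)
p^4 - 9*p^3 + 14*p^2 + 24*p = p*(p - 6)*(p - 4)*(p + 1)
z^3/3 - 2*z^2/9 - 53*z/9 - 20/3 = (z/3 + 1)*(z - 5)*(z + 4/3)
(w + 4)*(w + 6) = w^2 + 10*w + 24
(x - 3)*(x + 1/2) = x^2 - 5*x/2 - 3/2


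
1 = 1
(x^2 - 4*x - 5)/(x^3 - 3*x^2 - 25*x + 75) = (x + 1)/(x^2 + 2*x - 15)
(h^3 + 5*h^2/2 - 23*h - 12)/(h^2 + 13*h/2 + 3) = h - 4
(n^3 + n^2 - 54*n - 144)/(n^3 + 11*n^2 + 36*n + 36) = (n - 8)/(n + 2)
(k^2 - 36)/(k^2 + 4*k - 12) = (k - 6)/(k - 2)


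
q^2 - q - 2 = (q - 2)*(q + 1)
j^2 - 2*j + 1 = (j - 1)^2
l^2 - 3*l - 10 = (l - 5)*(l + 2)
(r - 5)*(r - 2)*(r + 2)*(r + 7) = r^4 + 2*r^3 - 39*r^2 - 8*r + 140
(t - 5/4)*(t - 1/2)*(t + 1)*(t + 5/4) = t^4 + t^3/2 - 33*t^2/16 - 25*t/32 + 25/32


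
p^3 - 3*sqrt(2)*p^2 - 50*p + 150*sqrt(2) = (p - 5*sqrt(2))*(p - 3*sqrt(2))*(p + 5*sqrt(2))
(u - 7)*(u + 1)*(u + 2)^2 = u^4 - 2*u^3 - 27*u^2 - 52*u - 28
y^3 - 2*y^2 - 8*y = y*(y - 4)*(y + 2)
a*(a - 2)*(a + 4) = a^3 + 2*a^2 - 8*a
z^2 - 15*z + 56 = (z - 8)*(z - 7)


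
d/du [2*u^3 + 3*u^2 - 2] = 6*u*(u + 1)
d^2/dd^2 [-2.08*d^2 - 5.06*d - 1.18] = -4.16000000000000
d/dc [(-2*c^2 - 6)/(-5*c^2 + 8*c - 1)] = 8*(-2*c^2 - 7*c + 6)/(25*c^4 - 80*c^3 + 74*c^2 - 16*c + 1)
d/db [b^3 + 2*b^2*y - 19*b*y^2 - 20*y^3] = 3*b^2 + 4*b*y - 19*y^2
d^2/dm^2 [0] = 0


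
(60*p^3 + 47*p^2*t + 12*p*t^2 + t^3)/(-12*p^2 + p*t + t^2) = (-15*p^2 - 8*p*t - t^2)/(3*p - t)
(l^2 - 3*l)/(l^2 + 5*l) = (l - 3)/(l + 5)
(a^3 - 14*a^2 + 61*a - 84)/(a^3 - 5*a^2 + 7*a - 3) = (a^2 - 11*a + 28)/(a^2 - 2*a + 1)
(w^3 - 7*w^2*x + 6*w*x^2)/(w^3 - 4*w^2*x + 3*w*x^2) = (-w + 6*x)/(-w + 3*x)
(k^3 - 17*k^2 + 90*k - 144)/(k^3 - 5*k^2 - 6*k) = (k^2 - 11*k + 24)/(k*(k + 1))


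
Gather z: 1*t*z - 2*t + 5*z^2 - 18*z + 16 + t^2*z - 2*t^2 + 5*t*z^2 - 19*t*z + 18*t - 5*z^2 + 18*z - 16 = -2*t^2 + 5*t*z^2 + 16*t + z*(t^2 - 18*t)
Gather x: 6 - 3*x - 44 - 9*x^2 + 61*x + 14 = -9*x^2 + 58*x - 24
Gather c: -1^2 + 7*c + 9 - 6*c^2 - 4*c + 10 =-6*c^2 + 3*c + 18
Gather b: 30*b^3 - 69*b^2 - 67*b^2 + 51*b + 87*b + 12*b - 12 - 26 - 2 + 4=30*b^3 - 136*b^2 + 150*b - 36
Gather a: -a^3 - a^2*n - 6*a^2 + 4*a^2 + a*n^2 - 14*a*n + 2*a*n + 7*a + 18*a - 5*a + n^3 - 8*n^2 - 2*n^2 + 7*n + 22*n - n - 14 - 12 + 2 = -a^3 + a^2*(-n - 2) + a*(n^2 - 12*n + 20) + n^3 - 10*n^2 + 28*n - 24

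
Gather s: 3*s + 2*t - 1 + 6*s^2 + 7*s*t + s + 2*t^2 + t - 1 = 6*s^2 + s*(7*t + 4) + 2*t^2 + 3*t - 2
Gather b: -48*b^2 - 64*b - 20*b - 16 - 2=-48*b^2 - 84*b - 18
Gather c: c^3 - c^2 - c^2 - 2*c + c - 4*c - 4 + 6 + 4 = c^3 - 2*c^2 - 5*c + 6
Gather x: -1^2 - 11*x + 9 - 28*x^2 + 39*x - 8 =-28*x^2 + 28*x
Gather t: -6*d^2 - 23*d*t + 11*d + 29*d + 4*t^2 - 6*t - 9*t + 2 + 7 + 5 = -6*d^2 + 40*d + 4*t^2 + t*(-23*d - 15) + 14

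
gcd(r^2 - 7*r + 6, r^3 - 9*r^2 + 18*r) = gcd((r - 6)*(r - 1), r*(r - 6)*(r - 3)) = r - 6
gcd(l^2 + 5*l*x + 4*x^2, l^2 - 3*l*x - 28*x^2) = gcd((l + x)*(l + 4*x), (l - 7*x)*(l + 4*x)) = l + 4*x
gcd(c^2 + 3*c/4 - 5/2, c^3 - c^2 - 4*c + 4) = c + 2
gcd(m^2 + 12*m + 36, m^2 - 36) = m + 6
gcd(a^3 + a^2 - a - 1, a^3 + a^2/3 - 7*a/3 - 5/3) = a^2 + 2*a + 1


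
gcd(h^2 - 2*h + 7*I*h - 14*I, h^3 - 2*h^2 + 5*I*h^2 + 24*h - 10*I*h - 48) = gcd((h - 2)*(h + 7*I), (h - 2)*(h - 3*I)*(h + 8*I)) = h - 2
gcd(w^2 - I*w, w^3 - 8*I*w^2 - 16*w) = w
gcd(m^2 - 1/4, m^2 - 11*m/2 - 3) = m + 1/2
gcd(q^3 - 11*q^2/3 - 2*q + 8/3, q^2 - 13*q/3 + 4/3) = q - 4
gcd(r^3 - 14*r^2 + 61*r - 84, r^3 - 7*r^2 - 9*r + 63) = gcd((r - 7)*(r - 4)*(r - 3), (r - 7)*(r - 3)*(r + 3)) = r^2 - 10*r + 21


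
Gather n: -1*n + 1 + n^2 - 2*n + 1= n^2 - 3*n + 2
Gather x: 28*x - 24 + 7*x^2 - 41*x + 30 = 7*x^2 - 13*x + 6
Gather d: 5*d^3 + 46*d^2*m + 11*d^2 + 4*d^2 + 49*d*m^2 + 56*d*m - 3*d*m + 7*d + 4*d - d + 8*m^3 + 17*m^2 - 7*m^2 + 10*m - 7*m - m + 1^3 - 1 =5*d^3 + d^2*(46*m + 15) + d*(49*m^2 + 53*m + 10) + 8*m^3 + 10*m^2 + 2*m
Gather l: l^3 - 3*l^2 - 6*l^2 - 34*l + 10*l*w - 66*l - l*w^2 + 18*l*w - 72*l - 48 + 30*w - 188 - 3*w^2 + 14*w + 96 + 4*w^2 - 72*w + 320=l^3 - 9*l^2 + l*(-w^2 + 28*w - 172) + w^2 - 28*w + 180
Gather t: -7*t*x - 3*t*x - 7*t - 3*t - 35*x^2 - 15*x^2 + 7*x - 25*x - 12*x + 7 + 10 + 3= t*(-10*x - 10) - 50*x^2 - 30*x + 20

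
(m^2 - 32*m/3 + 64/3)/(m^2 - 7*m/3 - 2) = (-3*m^2 + 32*m - 64)/(-3*m^2 + 7*m + 6)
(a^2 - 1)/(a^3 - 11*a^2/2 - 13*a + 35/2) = 2*(a + 1)/(2*a^2 - 9*a - 35)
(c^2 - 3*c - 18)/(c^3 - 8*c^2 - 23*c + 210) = (c + 3)/(c^2 - 2*c - 35)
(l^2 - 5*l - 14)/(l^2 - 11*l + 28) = (l + 2)/(l - 4)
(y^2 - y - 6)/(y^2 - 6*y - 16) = (y - 3)/(y - 8)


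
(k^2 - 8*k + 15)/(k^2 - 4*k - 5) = (k - 3)/(k + 1)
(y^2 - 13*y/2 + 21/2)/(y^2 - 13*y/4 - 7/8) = 4*(y - 3)/(4*y + 1)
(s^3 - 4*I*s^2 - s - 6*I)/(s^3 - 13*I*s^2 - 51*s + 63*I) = (s^2 - I*s + 2)/(s^2 - 10*I*s - 21)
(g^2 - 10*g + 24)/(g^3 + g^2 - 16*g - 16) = (g - 6)/(g^2 + 5*g + 4)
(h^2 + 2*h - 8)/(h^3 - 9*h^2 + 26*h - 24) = (h + 4)/(h^2 - 7*h + 12)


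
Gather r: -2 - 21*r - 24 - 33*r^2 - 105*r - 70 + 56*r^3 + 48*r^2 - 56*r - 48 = 56*r^3 + 15*r^2 - 182*r - 144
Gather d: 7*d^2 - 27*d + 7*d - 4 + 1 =7*d^2 - 20*d - 3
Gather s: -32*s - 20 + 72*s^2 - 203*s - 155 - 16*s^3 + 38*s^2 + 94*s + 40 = -16*s^3 + 110*s^2 - 141*s - 135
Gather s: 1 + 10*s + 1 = 10*s + 2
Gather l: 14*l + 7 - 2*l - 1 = 12*l + 6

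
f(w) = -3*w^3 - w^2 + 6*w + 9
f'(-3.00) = -69.00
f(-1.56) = 8.60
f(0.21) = 10.19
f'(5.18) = -245.85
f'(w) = -9*w^2 - 2*w + 6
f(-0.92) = 4.97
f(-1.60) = 9.13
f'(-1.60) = -13.84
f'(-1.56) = -12.78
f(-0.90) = 4.98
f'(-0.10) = 6.11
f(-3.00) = 63.00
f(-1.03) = 5.04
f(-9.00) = 2061.00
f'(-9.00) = -705.00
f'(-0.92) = 0.22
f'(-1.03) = -1.49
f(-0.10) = 8.39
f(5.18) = -403.73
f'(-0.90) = 0.51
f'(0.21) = 5.18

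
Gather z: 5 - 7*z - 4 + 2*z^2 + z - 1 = 2*z^2 - 6*z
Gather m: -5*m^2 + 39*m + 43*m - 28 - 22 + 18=-5*m^2 + 82*m - 32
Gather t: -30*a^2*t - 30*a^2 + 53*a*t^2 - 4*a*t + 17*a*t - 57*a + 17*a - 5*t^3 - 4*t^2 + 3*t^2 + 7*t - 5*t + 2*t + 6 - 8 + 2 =-30*a^2 - 40*a - 5*t^3 + t^2*(53*a - 1) + t*(-30*a^2 + 13*a + 4)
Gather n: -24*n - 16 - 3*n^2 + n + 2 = -3*n^2 - 23*n - 14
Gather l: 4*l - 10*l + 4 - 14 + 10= -6*l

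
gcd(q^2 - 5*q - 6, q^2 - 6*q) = q - 6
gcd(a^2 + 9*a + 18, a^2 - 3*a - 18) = a + 3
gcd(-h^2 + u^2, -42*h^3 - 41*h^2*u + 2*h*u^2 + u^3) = h + u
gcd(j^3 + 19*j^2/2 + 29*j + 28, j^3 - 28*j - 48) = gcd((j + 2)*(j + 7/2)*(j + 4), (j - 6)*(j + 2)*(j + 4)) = j^2 + 6*j + 8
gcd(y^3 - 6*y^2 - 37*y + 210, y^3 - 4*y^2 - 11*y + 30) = y - 5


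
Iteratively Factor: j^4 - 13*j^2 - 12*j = (j - 4)*(j^3 + 4*j^2 + 3*j) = (j - 4)*(j + 3)*(j^2 + j) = (j - 4)*(j + 1)*(j + 3)*(j)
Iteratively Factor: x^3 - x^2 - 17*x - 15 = (x + 3)*(x^2 - 4*x - 5) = (x - 5)*(x + 3)*(x + 1)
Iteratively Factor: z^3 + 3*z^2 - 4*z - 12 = (z + 2)*(z^2 + z - 6) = (z + 2)*(z + 3)*(z - 2)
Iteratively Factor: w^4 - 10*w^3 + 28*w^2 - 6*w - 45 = (w + 1)*(w^3 - 11*w^2 + 39*w - 45) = (w - 5)*(w + 1)*(w^2 - 6*w + 9) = (w - 5)*(w - 3)*(w + 1)*(w - 3)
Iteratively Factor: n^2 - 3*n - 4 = (n - 4)*(n + 1)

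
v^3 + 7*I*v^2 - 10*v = v*(v + 2*I)*(v + 5*I)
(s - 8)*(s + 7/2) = s^2 - 9*s/2 - 28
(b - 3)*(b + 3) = b^2 - 9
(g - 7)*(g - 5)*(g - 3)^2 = g^4 - 18*g^3 + 116*g^2 - 318*g + 315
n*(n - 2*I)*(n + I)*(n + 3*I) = n^4 + 2*I*n^3 + 5*n^2 + 6*I*n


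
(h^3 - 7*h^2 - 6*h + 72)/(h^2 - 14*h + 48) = (h^2 - h - 12)/(h - 8)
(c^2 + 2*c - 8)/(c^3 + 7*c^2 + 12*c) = (c - 2)/(c*(c + 3))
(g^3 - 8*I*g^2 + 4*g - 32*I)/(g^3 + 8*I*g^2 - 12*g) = (g^2 - 10*I*g - 16)/(g*(g + 6*I))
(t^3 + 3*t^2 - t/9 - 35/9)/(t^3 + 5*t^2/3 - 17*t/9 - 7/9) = (3*t + 5)/(3*t + 1)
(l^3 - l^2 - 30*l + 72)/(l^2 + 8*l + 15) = (l^3 - l^2 - 30*l + 72)/(l^2 + 8*l + 15)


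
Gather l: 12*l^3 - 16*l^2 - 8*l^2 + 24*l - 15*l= 12*l^3 - 24*l^2 + 9*l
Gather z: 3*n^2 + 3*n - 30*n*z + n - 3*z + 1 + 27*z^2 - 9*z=3*n^2 + 4*n + 27*z^2 + z*(-30*n - 12) + 1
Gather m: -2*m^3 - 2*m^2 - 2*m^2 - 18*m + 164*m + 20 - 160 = -2*m^3 - 4*m^2 + 146*m - 140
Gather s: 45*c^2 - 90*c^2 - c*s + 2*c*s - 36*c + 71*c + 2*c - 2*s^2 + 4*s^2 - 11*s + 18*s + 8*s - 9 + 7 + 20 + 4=-45*c^2 + 37*c + 2*s^2 + s*(c + 15) + 22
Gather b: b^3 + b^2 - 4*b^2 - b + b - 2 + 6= b^3 - 3*b^2 + 4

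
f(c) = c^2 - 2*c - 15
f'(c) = 2*c - 2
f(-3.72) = 6.28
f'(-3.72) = -9.44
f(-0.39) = -14.07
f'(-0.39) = -2.78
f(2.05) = -14.90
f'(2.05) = 2.10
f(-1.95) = -7.30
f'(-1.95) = -5.90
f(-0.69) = -13.14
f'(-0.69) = -3.38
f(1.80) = -15.36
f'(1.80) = 1.60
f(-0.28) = -14.36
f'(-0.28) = -2.56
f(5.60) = 5.16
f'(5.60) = 9.20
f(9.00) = 48.00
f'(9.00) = 16.00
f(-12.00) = 153.00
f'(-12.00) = -26.00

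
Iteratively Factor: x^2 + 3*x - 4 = (x - 1)*(x + 4)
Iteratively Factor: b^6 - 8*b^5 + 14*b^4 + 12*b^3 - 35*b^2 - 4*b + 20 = (b + 1)*(b^5 - 9*b^4 + 23*b^3 - 11*b^2 - 24*b + 20) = (b - 2)*(b + 1)*(b^4 - 7*b^3 + 9*b^2 + 7*b - 10) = (b - 2)^2*(b + 1)*(b^3 - 5*b^2 - b + 5) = (b - 2)^2*(b + 1)^2*(b^2 - 6*b + 5) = (b - 2)^2*(b - 1)*(b + 1)^2*(b - 5)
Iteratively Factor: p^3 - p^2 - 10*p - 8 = (p + 2)*(p^2 - 3*p - 4) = (p - 4)*(p + 2)*(p + 1)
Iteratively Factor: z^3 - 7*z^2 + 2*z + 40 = (z - 4)*(z^2 - 3*z - 10) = (z - 4)*(z + 2)*(z - 5)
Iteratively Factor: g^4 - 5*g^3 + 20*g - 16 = (g - 2)*(g^3 - 3*g^2 - 6*g + 8) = (g - 2)*(g + 2)*(g^2 - 5*g + 4) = (g - 4)*(g - 2)*(g + 2)*(g - 1)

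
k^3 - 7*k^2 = k^2*(k - 7)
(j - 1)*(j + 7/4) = j^2 + 3*j/4 - 7/4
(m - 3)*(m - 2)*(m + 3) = m^3 - 2*m^2 - 9*m + 18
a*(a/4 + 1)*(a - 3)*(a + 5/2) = a^4/4 + 7*a^3/8 - 19*a^2/8 - 15*a/2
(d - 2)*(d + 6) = d^2 + 4*d - 12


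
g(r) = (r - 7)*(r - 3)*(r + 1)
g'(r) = (r - 7)*(r - 3) + (r - 7)*(r + 1) + (r - 3)*(r + 1)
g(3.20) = -3.19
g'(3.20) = -15.88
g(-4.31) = -273.66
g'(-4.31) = 144.31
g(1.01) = 23.96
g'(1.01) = -4.12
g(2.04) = 14.48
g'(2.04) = -13.24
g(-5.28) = -435.18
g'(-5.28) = 189.68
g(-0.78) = 6.47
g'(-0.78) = 26.87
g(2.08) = 13.94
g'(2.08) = -13.46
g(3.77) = -11.86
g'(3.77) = -14.22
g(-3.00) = -120.00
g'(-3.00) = 92.00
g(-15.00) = -5544.00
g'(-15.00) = 956.00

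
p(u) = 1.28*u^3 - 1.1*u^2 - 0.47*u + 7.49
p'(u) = 3.84*u^2 - 2.2*u - 0.47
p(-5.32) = -213.87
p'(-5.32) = 119.92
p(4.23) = 82.70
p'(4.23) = 58.93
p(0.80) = 7.07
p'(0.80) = 0.23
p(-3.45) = -56.54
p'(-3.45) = 52.83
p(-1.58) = 0.44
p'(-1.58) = 12.59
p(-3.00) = -35.56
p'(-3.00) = 40.69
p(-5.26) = -206.75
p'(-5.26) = 117.35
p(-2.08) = -7.81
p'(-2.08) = 20.72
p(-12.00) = -2357.11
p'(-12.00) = 578.89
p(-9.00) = -1010.50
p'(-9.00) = 330.37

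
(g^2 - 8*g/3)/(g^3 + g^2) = (g - 8/3)/(g*(g + 1))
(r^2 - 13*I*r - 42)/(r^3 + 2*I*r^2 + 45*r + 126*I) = (r - 6*I)/(r^2 + 9*I*r - 18)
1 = 1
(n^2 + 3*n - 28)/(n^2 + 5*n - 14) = (n - 4)/(n - 2)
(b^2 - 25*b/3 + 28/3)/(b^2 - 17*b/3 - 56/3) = (-3*b^2 + 25*b - 28)/(-3*b^2 + 17*b + 56)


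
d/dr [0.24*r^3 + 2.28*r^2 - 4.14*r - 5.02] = 0.72*r^2 + 4.56*r - 4.14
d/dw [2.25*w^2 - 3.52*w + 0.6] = 4.5*w - 3.52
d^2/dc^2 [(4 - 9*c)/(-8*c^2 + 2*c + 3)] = 4*((25 - 108*c)*(-8*c^2 + 2*c + 3) - 2*(8*c - 1)^2*(9*c - 4))/(-8*c^2 + 2*c + 3)^3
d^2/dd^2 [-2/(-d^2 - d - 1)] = 4*(-d^2 - d + (2*d + 1)^2 - 1)/(d^2 + d + 1)^3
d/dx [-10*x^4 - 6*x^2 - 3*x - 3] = -40*x^3 - 12*x - 3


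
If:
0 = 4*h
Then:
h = 0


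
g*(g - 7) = g^2 - 7*g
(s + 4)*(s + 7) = s^2 + 11*s + 28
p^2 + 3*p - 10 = (p - 2)*(p + 5)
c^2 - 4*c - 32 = (c - 8)*(c + 4)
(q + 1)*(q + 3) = q^2 + 4*q + 3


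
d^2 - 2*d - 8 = (d - 4)*(d + 2)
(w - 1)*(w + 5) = w^2 + 4*w - 5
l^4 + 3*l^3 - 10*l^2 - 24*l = l*(l - 3)*(l + 2)*(l + 4)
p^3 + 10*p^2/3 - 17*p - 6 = (p - 3)*(p + 1/3)*(p + 6)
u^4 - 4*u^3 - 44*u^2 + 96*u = u*(u - 8)*(u - 2)*(u + 6)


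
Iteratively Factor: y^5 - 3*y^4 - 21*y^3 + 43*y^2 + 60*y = (y + 4)*(y^4 - 7*y^3 + 7*y^2 + 15*y) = (y - 5)*(y + 4)*(y^3 - 2*y^2 - 3*y) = (y - 5)*(y - 3)*(y + 4)*(y^2 + y) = (y - 5)*(y - 3)*(y + 1)*(y + 4)*(y)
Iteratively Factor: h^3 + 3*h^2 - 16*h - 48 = (h + 3)*(h^2 - 16) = (h - 4)*(h + 3)*(h + 4)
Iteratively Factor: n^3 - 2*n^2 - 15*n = (n - 5)*(n^2 + 3*n) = (n - 5)*(n + 3)*(n)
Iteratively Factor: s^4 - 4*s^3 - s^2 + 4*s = (s - 4)*(s^3 - s) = (s - 4)*(s + 1)*(s^2 - s) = s*(s - 4)*(s + 1)*(s - 1)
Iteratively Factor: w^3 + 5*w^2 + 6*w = (w + 3)*(w^2 + 2*w) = (w + 2)*(w + 3)*(w)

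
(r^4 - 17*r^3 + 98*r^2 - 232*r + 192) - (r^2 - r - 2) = r^4 - 17*r^3 + 97*r^2 - 231*r + 194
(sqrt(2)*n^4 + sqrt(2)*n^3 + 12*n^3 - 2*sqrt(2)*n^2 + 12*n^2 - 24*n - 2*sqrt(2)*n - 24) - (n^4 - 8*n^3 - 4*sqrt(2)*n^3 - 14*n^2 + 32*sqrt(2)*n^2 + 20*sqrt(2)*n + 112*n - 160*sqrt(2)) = -n^4 + sqrt(2)*n^4 + 5*sqrt(2)*n^3 + 20*n^3 - 34*sqrt(2)*n^2 + 26*n^2 - 136*n - 22*sqrt(2)*n - 24 + 160*sqrt(2)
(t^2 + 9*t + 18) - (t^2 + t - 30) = 8*t + 48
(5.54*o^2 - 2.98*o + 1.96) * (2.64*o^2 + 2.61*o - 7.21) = 14.6256*o^4 + 6.5922*o^3 - 42.5468*o^2 + 26.6014*o - 14.1316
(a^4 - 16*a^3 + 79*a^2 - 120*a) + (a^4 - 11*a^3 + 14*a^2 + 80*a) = 2*a^4 - 27*a^3 + 93*a^2 - 40*a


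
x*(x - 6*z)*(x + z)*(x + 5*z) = x^4 - 31*x^2*z^2 - 30*x*z^3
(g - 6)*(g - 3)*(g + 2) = g^3 - 7*g^2 + 36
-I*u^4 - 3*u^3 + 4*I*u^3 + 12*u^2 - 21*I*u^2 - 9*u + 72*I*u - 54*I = (u - 3)*(u - 6*I)*(u + 3*I)*(-I*u + I)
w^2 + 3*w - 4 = (w - 1)*(w + 4)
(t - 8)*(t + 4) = t^2 - 4*t - 32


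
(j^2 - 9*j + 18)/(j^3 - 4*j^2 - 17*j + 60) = (j - 6)/(j^2 - j - 20)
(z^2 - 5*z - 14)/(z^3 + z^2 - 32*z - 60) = (z - 7)/(z^2 - z - 30)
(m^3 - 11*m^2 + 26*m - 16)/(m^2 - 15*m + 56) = (m^2 - 3*m + 2)/(m - 7)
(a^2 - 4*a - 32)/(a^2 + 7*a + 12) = (a - 8)/(a + 3)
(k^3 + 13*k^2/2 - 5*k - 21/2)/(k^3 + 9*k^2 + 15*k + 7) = (k - 3/2)/(k + 1)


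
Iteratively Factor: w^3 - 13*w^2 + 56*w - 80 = (w - 4)*(w^2 - 9*w + 20) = (w - 4)^2*(w - 5)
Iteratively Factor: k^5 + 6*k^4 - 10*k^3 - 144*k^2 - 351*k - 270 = (k + 3)*(k^4 + 3*k^3 - 19*k^2 - 87*k - 90) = (k + 3)^2*(k^3 - 19*k - 30) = (k + 3)^3*(k^2 - 3*k - 10) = (k - 5)*(k + 3)^3*(k + 2)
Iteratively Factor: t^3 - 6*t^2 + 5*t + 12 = (t - 4)*(t^2 - 2*t - 3) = (t - 4)*(t + 1)*(t - 3)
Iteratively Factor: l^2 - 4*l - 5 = (l - 5)*(l + 1)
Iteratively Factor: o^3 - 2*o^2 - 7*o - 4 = (o - 4)*(o^2 + 2*o + 1) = (o - 4)*(o + 1)*(o + 1)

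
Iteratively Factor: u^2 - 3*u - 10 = (u - 5)*(u + 2)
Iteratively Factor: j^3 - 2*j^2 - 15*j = (j)*(j^2 - 2*j - 15) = j*(j - 5)*(j + 3)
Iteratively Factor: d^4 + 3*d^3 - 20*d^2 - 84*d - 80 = (d - 5)*(d^3 + 8*d^2 + 20*d + 16) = (d - 5)*(d + 2)*(d^2 + 6*d + 8) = (d - 5)*(d + 2)^2*(d + 4)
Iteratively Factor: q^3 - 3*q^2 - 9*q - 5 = (q + 1)*(q^2 - 4*q - 5) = (q + 1)^2*(q - 5)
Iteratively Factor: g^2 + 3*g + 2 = (g + 1)*(g + 2)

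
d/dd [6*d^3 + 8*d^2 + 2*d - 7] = 18*d^2 + 16*d + 2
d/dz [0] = 0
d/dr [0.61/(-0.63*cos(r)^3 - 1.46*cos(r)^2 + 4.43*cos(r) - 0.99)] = (-1.1529*cos(r)^2 - 1.7812*cos(r) + 2.7023)*sin(r)/(0.63*cos(r)^3 + 1.46*cos(r)^2 - 4.43*cos(r) + 0.99)^2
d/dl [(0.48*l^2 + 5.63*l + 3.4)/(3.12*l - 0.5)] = (1.4976*l^2 - 0.48*l - 13.423)/(9.7344*l^2 - 3.12*l + 0.25)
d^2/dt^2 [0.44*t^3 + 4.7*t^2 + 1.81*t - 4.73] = 2.64*t + 9.4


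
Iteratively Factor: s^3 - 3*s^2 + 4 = (s - 2)*(s^2 - s - 2) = (s - 2)*(s + 1)*(s - 2)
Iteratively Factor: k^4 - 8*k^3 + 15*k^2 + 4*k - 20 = (k - 2)*(k^3 - 6*k^2 + 3*k + 10) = (k - 2)*(k + 1)*(k^2 - 7*k + 10) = (k - 2)^2*(k + 1)*(k - 5)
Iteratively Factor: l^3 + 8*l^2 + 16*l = (l + 4)*(l^2 + 4*l) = l*(l + 4)*(l + 4)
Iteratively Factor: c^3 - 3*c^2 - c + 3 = (c + 1)*(c^2 - 4*c + 3) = (c - 3)*(c + 1)*(c - 1)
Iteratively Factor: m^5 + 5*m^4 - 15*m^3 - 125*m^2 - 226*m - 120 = (m + 3)*(m^4 + 2*m^3 - 21*m^2 - 62*m - 40) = (m + 2)*(m + 3)*(m^3 - 21*m - 20) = (m + 2)*(m + 3)*(m + 4)*(m^2 - 4*m - 5) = (m - 5)*(m + 2)*(m + 3)*(m + 4)*(m + 1)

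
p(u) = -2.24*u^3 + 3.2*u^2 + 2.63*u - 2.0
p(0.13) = -1.61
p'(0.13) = 3.35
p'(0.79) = 3.49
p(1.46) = 1.69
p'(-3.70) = -113.05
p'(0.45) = 4.15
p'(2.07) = -12.92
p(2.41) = -8.43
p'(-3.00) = -77.05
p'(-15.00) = -1605.37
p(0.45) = -0.37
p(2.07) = -2.71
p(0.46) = -0.33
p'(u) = -6.72*u^2 + 6.4*u + 2.63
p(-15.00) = 8238.55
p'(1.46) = -2.35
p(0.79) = 0.97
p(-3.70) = 145.54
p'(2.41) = -20.98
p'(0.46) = 4.15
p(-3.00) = 79.39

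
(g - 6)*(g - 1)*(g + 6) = g^3 - g^2 - 36*g + 36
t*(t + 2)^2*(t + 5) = t^4 + 9*t^3 + 24*t^2 + 20*t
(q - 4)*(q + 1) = q^2 - 3*q - 4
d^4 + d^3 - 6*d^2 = d^2*(d - 2)*(d + 3)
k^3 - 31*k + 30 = (k - 5)*(k - 1)*(k + 6)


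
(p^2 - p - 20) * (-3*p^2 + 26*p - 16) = -3*p^4 + 29*p^3 + 18*p^2 - 504*p + 320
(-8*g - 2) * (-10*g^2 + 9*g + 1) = 80*g^3 - 52*g^2 - 26*g - 2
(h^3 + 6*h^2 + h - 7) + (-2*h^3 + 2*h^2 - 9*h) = -h^3 + 8*h^2 - 8*h - 7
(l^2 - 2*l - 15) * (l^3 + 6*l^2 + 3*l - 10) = l^5 + 4*l^4 - 24*l^3 - 106*l^2 - 25*l + 150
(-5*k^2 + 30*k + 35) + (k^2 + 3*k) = -4*k^2 + 33*k + 35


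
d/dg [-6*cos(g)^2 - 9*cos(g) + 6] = 3*(4*cos(g) + 3)*sin(g)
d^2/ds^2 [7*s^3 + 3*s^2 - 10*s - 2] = 42*s + 6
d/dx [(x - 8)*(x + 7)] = 2*x - 1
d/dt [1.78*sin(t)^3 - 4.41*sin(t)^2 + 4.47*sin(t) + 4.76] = (5.34*sin(t)^2 - 8.82*sin(t) + 4.47)*cos(t)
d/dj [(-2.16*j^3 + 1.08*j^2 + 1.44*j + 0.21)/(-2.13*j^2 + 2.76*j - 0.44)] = (4.6008*j^4 - 11.9232*j^3 + 8.8992*j^2 - 0.0558000000000001*j - 1.2132)/(4.5369*j^4 - 11.7576*j^3 + 9.492*j^2 - 2.4288*j + 0.1936)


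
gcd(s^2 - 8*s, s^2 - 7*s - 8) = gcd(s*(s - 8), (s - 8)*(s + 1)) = s - 8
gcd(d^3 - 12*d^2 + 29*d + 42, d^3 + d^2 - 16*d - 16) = d + 1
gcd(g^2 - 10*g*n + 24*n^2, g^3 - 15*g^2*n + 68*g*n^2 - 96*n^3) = g - 4*n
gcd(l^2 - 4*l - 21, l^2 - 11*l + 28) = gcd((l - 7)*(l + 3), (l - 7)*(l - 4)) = l - 7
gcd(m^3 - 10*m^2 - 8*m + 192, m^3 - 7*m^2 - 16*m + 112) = m + 4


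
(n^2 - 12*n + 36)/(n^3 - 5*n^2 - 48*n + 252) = 1/(n + 7)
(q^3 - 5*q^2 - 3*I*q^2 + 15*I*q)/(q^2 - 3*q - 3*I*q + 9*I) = q*(q - 5)/(q - 3)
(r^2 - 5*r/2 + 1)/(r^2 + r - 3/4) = 2*(r - 2)/(2*r + 3)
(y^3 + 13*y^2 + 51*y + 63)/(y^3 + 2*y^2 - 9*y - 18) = (y^2 + 10*y + 21)/(y^2 - y - 6)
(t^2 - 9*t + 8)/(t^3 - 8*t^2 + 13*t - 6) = (t - 8)/(t^2 - 7*t + 6)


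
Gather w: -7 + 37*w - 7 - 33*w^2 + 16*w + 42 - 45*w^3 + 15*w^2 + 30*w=-45*w^3 - 18*w^2 + 83*w + 28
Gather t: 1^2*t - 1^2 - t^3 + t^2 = -t^3 + t^2 + t - 1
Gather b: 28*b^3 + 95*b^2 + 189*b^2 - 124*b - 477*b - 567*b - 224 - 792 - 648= 28*b^3 + 284*b^2 - 1168*b - 1664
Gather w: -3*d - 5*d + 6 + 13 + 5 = 24 - 8*d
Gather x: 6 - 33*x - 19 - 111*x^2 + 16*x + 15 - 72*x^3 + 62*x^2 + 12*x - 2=-72*x^3 - 49*x^2 - 5*x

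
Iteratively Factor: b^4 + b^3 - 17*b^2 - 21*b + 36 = (b + 3)*(b^3 - 2*b^2 - 11*b + 12) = (b + 3)^2*(b^2 - 5*b + 4) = (b - 1)*(b + 3)^2*(b - 4)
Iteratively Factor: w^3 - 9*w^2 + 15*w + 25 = (w + 1)*(w^2 - 10*w + 25) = (w - 5)*(w + 1)*(w - 5)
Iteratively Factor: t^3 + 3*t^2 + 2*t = (t + 2)*(t^2 + t) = (t + 1)*(t + 2)*(t)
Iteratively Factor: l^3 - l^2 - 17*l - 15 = (l + 1)*(l^2 - 2*l - 15) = (l + 1)*(l + 3)*(l - 5)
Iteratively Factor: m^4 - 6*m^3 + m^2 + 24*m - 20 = (m - 5)*(m^3 - m^2 - 4*m + 4) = (m - 5)*(m - 1)*(m^2 - 4) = (m - 5)*(m - 2)*(m - 1)*(m + 2)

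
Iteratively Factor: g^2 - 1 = (g - 1)*(g + 1)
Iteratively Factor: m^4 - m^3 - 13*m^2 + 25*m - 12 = (m + 4)*(m^3 - 5*m^2 + 7*m - 3) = (m - 1)*(m + 4)*(m^2 - 4*m + 3) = (m - 3)*(m - 1)*(m + 4)*(m - 1)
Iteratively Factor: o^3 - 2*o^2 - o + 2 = (o + 1)*(o^2 - 3*o + 2) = (o - 1)*(o + 1)*(o - 2)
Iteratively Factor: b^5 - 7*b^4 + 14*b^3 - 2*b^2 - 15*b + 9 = (b - 3)*(b^4 - 4*b^3 + 2*b^2 + 4*b - 3) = (b - 3)^2*(b^3 - b^2 - b + 1) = (b - 3)^2*(b + 1)*(b^2 - 2*b + 1) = (b - 3)^2*(b - 1)*(b + 1)*(b - 1)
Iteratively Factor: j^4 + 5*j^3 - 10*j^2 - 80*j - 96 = (j + 2)*(j^3 + 3*j^2 - 16*j - 48) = (j - 4)*(j + 2)*(j^2 + 7*j + 12) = (j - 4)*(j + 2)*(j + 4)*(j + 3)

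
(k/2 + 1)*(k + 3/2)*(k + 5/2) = k^3/2 + 3*k^2 + 47*k/8 + 15/4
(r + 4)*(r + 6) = r^2 + 10*r + 24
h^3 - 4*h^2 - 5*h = h*(h - 5)*(h + 1)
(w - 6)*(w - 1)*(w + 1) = w^3 - 6*w^2 - w + 6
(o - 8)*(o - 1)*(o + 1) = o^3 - 8*o^2 - o + 8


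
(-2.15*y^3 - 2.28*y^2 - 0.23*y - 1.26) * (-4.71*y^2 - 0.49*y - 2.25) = 10.1265*y^5 + 11.7923*y^4 + 7.038*y^3 + 11.1773*y^2 + 1.1349*y + 2.835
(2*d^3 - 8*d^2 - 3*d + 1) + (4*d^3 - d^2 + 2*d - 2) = 6*d^3 - 9*d^2 - d - 1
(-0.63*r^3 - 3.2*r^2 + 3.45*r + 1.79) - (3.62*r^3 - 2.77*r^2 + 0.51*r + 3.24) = -4.25*r^3 - 0.43*r^2 + 2.94*r - 1.45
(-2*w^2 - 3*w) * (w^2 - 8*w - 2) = -2*w^4 + 13*w^3 + 28*w^2 + 6*w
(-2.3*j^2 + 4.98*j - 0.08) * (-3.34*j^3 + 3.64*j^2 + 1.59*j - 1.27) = 7.682*j^5 - 25.0052*j^4 + 14.7374*j^3 + 10.548*j^2 - 6.4518*j + 0.1016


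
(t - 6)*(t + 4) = t^2 - 2*t - 24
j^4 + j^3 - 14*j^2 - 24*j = j*(j - 4)*(j + 2)*(j + 3)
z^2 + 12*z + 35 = (z + 5)*(z + 7)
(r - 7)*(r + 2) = r^2 - 5*r - 14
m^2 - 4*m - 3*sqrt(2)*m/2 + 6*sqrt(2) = (m - 4)*(m - 3*sqrt(2)/2)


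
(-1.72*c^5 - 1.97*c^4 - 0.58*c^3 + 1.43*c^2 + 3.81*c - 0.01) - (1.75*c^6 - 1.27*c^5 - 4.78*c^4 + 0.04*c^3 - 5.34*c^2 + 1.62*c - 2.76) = -1.75*c^6 - 0.45*c^5 + 2.81*c^4 - 0.62*c^3 + 6.77*c^2 + 2.19*c + 2.75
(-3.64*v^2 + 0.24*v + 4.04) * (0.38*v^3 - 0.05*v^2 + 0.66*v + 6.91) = -1.3832*v^5 + 0.2732*v^4 - 0.8792*v^3 - 25.196*v^2 + 4.3248*v + 27.9164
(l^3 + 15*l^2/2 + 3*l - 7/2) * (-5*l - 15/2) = -5*l^4 - 45*l^3 - 285*l^2/4 - 5*l + 105/4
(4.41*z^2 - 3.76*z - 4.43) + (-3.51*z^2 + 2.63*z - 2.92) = 0.9*z^2 - 1.13*z - 7.35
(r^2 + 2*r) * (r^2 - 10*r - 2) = r^4 - 8*r^3 - 22*r^2 - 4*r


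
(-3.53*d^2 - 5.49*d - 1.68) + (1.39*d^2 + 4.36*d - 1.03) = -2.14*d^2 - 1.13*d - 2.71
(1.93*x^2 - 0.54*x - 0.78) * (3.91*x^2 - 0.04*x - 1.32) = 7.5463*x^4 - 2.1886*x^3 - 5.5758*x^2 + 0.744*x + 1.0296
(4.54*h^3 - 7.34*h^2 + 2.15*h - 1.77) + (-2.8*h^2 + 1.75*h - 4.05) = 4.54*h^3 - 10.14*h^2 + 3.9*h - 5.82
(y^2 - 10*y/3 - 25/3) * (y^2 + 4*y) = y^4 + 2*y^3/3 - 65*y^2/3 - 100*y/3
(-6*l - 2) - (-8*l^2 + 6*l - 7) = 8*l^2 - 12*l + 5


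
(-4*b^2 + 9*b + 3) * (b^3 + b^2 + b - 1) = -4*b^5 + 5*b^4 + 8*b^3 + 16*b^2 - 6*b - 3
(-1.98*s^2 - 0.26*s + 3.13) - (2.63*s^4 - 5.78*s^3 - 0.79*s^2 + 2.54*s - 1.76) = -2.63*s^4 + 5.78*s^3 - 1.19*s^2 - 2.8*s + 4.89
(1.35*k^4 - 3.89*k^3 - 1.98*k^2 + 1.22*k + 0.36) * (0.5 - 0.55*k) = -0.7425*k^5 + 2.8145*k^4 - 0.856*k^3 - 1.661*k^2 + 0.412*k + 0.18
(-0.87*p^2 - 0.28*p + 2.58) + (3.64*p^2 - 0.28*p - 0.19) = 2.77*p^2 - 0.56*p + 2.39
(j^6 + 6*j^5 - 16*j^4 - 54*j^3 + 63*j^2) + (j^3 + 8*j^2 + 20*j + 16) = j^6 + 6*j^5 - 16*j^4 - 53*j^3 + 71*j^2 + 20*j + 16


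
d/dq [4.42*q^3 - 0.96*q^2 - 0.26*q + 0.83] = 13.26*q^2 - 1.92*q - 0.26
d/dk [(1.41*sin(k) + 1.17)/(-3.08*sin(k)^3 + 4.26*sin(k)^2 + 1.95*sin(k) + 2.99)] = (8.6856*sin(k)^3 + 4.8042*sin(k)^2 - 9.9684*sin(k) + 1.9344)*cos(k)/(9.4864*sin(k)^6 - 26.2416*sin(k)^5 + 6.1356*sin(k)^4 - 1.8044*sin(k)^3 + 29.2773*sin(k)^2 + 11.661*sin(k) + 8.9401)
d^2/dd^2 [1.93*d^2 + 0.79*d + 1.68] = 3.86000000000000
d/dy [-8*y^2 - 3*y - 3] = -16*y - 3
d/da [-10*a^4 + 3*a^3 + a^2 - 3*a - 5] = -40*a^3 + 9*a^2 + 2*a - 3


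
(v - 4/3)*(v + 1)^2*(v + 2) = v^4 + 8*v^3/3 - v^2/3 - 14*v/3 - 8/3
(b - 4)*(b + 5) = b^2 + b - 20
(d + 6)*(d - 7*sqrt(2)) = d^2 - 7*sqrt(2)*d + 6*d - 42*sqrt(2)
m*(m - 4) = m^2 - 4*m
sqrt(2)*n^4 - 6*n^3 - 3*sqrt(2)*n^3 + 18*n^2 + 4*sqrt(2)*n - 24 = (n - 2)^2*(n - 3*sqrt(2))*(sqrt(2)*n + sqrt(2))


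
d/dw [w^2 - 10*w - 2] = 2*w - 10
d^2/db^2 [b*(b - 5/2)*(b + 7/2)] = 6*b + 2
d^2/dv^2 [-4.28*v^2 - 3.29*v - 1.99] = -8.56000000000000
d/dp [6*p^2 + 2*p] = 12*p + 2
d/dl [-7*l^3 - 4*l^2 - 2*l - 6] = -21*l^2 - 8*l - 2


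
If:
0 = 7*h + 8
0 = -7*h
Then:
No Solution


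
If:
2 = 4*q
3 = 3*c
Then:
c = 1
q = 1/2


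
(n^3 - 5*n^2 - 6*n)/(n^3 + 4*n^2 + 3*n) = (n - 6)/(n + 3)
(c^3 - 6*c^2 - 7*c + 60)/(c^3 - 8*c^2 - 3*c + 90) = (c - 4)/(c - 6)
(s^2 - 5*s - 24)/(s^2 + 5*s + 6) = (s - 8)/(s + 2)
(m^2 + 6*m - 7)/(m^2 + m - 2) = (m + 7)/(m + 2)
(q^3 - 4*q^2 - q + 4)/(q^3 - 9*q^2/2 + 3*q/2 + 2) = 2*(q + 1)/(2*q + 1)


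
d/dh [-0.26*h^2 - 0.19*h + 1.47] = -0.52*h - 0.19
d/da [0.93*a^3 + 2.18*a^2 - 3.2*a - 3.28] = 2.79*a^2 + 4.36*a - 3.2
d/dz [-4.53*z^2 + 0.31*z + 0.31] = 0.31 - 9.06*z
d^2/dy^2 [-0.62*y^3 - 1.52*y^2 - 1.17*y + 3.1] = -3.72*y - 3.04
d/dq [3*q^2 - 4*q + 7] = 6*q - 4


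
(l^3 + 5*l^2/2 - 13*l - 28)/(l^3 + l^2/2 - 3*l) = (2*l^2 + l - 28)/(l*(2*l - 3))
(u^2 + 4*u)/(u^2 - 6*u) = (u + 4)/(u - 6)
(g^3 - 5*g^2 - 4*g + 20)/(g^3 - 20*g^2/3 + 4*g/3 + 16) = 3*(g^2 - 3*g - 10)/(3*g^2 - 14*g - 24)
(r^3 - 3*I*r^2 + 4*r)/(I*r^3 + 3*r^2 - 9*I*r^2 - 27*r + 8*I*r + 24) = r*(r^2 - 3*I*r + 4)/(I*r^3 + 3*r^2 - 9*I*r^2 - 27*r + 8*I*r + 24)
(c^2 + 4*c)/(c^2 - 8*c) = (c + 4)/(c - 8)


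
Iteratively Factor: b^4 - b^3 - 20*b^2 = (b)*(b^3 - b^2 - 20*b) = b*(b - 5)*(b^2 + 4*b) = b*(b - 5)*(b + 4)*(b)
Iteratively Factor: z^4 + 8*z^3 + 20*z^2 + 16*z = (z + 2)*(z^3 + 6*z^2 + 8*z) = (z + 2)*(z + 4)*(z^2 + 2*z) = z*(z + 2)*(z + 4)*(z + 2)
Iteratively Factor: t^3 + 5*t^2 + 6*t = (t)*(t^2 + 5*t + 6) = t*(t + 3)*(t + 2)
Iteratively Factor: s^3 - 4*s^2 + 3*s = (s)*(s^2 - 4*s + 3) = s*(s - 3)*(s - 1)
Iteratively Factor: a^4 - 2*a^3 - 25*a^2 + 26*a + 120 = (a - 5)*(a^3 + 3*a^2 - 10*a - 24) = (a - 5)*(a + 2)*(a^2 + a - 12) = (a - 5)*(a - 3)*(a + 2)*(a + 4)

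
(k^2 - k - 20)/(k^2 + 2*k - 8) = (k - 5)/(k - 2)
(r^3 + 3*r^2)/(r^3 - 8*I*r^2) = (r + 3)/(r - 8*I)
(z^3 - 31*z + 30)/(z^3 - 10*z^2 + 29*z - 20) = (z + 6)/(z - 4)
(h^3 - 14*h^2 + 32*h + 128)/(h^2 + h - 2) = (h^2 - 16*h + 64)/(h - 1)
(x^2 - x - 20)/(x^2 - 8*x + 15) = (x + 4)/(x - 3)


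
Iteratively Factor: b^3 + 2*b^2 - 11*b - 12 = (b - 3)*(b^2 + 5*b + 4) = (b - 3)*(b + 4)*(b + 1)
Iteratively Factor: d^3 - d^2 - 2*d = (d)*(d^2 - d - 2) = d*(d + 1)*(d - 2)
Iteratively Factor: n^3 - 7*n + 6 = (n - 1)*(n^2 + n - 6) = (n - 2)*(n - 1)*(n + 3)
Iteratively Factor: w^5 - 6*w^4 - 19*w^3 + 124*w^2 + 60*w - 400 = (w - 5)*(w^4 - w^3 - 24*w^2 + 4*w + 80) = (w - 5)*(w - 2)*(w^3 + w^2 - 22*w - 40) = (w - 5)*(w - 2)*(w + 4)*(w^2 - 3*w - 10) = (w - 5)^2*(w - 2)*(w + 4)*(w + 2)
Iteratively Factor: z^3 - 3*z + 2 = (z + 2)*(z^2 - 2*z + 1) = (z - 1)*(z + 2)*(z - 1)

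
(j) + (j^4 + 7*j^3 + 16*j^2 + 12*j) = j^4 + 7*j^3 + 16*j^2 + 13*j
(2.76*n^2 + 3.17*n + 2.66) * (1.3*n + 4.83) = 3.588*n^3 + 17.4518*n^2 + 18.7691*n + 12.8478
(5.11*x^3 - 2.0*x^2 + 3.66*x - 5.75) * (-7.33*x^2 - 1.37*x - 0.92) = -37.4563*x^5 + 7.6593*x^4 - 28.789*x^3 + 38.9733*x^2 + 4.5103*x + 5.29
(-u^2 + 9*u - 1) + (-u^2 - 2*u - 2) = -2*u^2 + 7*u - 3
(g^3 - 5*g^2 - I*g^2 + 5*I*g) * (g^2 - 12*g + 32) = g^5 - 17*g^4 - I*g^4 + 92*g^3 + 17*I*g^3 - 160*g^2 - 92*I*g^2 + 160*I*g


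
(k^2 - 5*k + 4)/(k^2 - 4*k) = (k - 1)/k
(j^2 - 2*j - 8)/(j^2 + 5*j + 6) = (j - 4)/(j + 3)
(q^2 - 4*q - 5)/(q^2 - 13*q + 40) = (q + 1)/(q - 8)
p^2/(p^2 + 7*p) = p/(p + 7)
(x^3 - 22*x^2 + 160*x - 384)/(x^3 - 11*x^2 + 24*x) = (x^2 - 14*x + 48)/(x*(x - 3))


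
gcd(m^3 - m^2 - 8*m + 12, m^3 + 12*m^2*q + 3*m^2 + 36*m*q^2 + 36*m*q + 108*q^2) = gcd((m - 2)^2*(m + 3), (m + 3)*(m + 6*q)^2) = m + 3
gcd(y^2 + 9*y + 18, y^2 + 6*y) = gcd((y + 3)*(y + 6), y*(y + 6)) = y + 6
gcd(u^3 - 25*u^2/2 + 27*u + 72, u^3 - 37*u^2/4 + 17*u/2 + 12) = u - 8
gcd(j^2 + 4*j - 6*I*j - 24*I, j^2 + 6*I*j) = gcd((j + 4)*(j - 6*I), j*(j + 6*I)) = 1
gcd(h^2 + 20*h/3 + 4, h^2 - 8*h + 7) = 1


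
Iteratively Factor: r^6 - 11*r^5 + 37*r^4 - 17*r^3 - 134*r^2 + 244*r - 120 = (r - 2)*(r^5 - 9*r^4 + 19*r^3 + 21*r^2 - 92*r + 60) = (r - 2)*(r + 2)*(r^4 - 11*r^3 + 41*r^2 - 61*r + 30) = (r - 5)*(r - 2)*(r + 2)*(r^3 - 6*r^2 + 11*r - 6) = (r - 5)*(r - 2)*(r - 1)*(r + 2)*(r^2 - 5*r + 6) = (r - 5)*(r - 2)^2*(r - 1)*(r + 2)*(r - 3)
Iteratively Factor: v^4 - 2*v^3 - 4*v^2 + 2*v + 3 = (v + 1)*(v^3 - 3*v^2 - v + 3) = (v + 1)^2*(v^2 - 4*v + 3) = (v - 1)*(v + 1)^2*(v - 3)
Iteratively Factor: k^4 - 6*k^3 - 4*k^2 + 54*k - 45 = (k - 3)*(k^3 - 3*k^2 - 13*k + 15) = (k - 5)*(k - 3)*(k^2 + 2*k - 3) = (k - 5)*(k - 3)*(k - 1)*(k + 3)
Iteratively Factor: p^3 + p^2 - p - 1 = (p + 1)*(p^2 - 1) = (p + 1)^2*(p - 1)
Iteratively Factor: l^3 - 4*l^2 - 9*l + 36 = (l - 4)*(l^2 - 9) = (l - 4)*(l + 3)*(l - 3)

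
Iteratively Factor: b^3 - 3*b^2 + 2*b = (b - 1)*(b^2 - 2*b) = b*(b - 1)*(b - 2)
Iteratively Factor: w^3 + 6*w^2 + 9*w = (w + 3)*(w^2 + 3*w) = w*(w + 3)*(w + 3)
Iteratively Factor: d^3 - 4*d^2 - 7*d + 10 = (d - 5)*(d^2 + d - 2) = (d - 5)*(d - 1)*(d + 2)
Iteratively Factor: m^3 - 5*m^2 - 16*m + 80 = (m - 5)*(m^2 - 16) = (m - 5)*(m - 4)*(m + 4)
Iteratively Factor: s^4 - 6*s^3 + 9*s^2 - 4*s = (s - 1)*(s^3 - 5*s^2 + 4*s) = s*(s - 1)*(s^2 - 5*s + 4) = s*(s - 4)*(s - 1)*(s - 1)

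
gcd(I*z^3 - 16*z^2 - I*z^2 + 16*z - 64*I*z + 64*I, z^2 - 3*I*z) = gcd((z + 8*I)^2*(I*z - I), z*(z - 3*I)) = 1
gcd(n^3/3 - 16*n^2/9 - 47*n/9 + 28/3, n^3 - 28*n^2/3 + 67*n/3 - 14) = 1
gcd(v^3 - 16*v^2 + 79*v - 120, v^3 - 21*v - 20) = v - 5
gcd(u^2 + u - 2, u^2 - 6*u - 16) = u + 2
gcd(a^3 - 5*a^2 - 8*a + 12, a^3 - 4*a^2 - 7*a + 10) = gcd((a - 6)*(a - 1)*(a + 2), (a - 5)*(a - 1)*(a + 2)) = a^2 + a - 2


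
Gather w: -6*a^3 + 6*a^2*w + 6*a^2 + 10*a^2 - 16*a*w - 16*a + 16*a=-6*a^3 + 16*a^2 + w*(6*a^2 - 16*a)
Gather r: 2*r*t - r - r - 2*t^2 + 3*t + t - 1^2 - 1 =r*(2*t - 2) - 2*t^2 + 4*t - 2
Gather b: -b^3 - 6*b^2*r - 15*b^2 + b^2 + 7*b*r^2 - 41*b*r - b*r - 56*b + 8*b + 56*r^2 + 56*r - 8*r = -b^3 + b^2*(-6*r - 14) + b*(7*r^2 - 42*r - 48) + 56*r^2 + 48*r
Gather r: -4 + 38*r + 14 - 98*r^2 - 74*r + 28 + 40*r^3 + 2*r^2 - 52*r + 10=40*r^3 - 96*r^2 - 88*r + 48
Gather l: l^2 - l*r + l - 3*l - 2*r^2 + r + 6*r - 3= l^2 + l*(-r - 2) - 2*r^2 + 7*r - 3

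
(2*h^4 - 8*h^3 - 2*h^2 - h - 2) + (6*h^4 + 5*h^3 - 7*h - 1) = 8*h^4 - 3*h^3 - 2*h^2 - 8*h - 3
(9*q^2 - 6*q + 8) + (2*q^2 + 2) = 11*q^2 - 6*q + 10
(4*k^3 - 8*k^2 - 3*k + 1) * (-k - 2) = -4*k^4 + 19*k^2 + 5*k - 2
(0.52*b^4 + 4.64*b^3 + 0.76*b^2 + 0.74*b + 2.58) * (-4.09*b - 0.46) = -2.1268*b^5 - 19.2168*b^4 - 5.2428*b^3 - 3.3762*b^2 - 10.8926*b - 1.1868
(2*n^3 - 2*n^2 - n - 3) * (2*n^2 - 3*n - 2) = 4*n^5 - 10*n^4 + n^2 + 11*n + 6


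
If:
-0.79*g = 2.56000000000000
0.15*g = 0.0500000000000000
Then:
No Solution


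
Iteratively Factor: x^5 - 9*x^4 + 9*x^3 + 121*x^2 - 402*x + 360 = (x - 3)*(x^4 - 6*x^3 - 9*x^2 + 94*x - 120) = (x - 3)*(x - 2)*(x^3 - 4*x^2 - 17*x + 60) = (x - 5)*(x - 3)*(x - 2)*(x^2 + x - 12) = (x - 5)*(x - 3)^2*(x - 2)*(x + 4)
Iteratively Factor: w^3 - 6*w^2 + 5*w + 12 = (w - 4)*(w^2 - 2*w - 3) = (w - 4)*(w - 3)*(w + 1)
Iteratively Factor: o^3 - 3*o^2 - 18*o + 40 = (o - 5)*(o^2 + 2*o - 8) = (o - 5)*(o - 2)*(o + 4)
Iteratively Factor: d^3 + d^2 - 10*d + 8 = (d + 4)*(d^2 - 3*d + 2) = (d - 1)*(d + 4)*(d - 2)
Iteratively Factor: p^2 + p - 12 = (p + 4)*(p - 3)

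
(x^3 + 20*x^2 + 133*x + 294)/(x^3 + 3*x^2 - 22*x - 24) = (x^2 + 14*x + 49)/(x^2 - 3*x - 4)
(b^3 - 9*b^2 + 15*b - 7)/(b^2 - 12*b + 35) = (b^2 - 2*b + 1)/(b - 5)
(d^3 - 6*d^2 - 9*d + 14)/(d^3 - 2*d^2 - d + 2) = (d^2 - 5*d - 14)/(d^2 - d - 2)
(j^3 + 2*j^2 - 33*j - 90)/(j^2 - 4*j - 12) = (j^2 + 8*j + 15)/(j + 2)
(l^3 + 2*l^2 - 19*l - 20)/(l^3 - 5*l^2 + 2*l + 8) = (l + 5)/(l - 2)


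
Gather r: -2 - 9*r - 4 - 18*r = -27*r - 6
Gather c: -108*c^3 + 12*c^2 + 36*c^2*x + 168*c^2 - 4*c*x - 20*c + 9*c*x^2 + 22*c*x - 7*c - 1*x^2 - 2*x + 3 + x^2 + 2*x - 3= -108*c^3 + c^2*(36*x + 180) + c*(9*x^2 + 18*x - 27)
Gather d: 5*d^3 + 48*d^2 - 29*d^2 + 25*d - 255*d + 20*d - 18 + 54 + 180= 5*d^3 + 19*d^2 - 210*d + 216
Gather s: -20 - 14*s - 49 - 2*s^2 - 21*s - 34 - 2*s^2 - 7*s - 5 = -4*s^2 - 42*s - 108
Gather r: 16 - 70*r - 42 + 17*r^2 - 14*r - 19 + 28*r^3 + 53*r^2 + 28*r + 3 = 28*r^3 + 70*r^2 - 56*r - 42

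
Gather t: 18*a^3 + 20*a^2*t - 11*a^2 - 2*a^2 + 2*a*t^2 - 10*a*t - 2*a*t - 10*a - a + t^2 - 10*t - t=18*a^3 - 13*a^2 - 11*a + t^2*(2*a + 1) + t*(20*a^2 - 12*a - 11)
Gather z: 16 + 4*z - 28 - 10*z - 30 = -6*z - 42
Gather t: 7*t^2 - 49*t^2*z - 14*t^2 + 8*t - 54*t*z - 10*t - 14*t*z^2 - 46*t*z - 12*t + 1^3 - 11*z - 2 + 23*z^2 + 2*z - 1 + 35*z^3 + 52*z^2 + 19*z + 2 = t^2*(-49*z - 7) + t*(-14*z^2 - 100*z - 14) + 35*z^3 + 75*z^2 + 10*z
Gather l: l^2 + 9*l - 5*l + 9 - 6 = l^2 + 4*l + 3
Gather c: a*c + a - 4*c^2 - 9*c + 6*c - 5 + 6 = a - 4*c^2 + c*(a - 3) + 1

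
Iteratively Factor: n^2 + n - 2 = (n + 2)*(n - 1)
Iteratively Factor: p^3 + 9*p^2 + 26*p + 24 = (p + 3)*(p^2 + 6*p + 8) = (p + 2)*(p + 3)*(p + 4)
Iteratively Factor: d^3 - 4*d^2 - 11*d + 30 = (d + 3)*(d^2 - 7*d + 10) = (d - 2)*(d + 3)*(d - 5)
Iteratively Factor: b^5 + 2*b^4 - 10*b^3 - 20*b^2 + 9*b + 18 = (b - 1)*(b^4 + 3*b^3 - 7*b^2 - 27*b - 18) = (b - 1)*(b + 1)*(b^3 + 2*b^2 - 9*b - 18) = (b - 1)*(b + 1)*(b + 3)*(b^2 - b - 6) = (b - 1)*(b + 1)*(b + 2)*(b + 3)*(b - 3)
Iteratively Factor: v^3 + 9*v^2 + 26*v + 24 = (v + 4)*(v^2 + 5*v + 6) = (v + 2)*(v + 4)*(v + 3)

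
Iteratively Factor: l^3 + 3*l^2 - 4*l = (l)*(l^2 + 3*l - 4) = l*(l + 4)*(l - 1)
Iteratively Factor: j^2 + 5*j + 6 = (j + 3)*(j + 2)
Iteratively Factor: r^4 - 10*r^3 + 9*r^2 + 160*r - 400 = (r - 5)*(r^3 - 5*r^2 - 16*r + 80) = (r - 5)*(r + 4)*(r^2 - 9*r + 20) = (r - 5)*(r - 4)*(r + 4)*(r - 5)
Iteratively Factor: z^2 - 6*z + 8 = (z - 4)*(z - 2)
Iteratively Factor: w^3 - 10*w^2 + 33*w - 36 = (w - 4)*(w^2 - 6*w + 9) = (w - 4)*(w - 3)*(w - 3)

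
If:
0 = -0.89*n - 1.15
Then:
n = -1.29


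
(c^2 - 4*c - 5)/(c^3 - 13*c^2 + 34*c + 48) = (c - 5)/(c^2 - 14*c + 48)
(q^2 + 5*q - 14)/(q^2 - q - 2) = (q + 7)/(q + 1)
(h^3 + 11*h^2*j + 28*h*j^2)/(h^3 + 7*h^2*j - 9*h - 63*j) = h*(h + 4*j)/(h^2 - 9)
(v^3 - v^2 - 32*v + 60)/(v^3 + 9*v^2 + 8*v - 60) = (v - 5)/(v + 5)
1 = 1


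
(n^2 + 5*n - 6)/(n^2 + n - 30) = (n - 1)/(n - 5)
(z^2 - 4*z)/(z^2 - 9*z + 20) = z/(z - 5)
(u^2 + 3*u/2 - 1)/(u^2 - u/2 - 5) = (2*u - 1)/(2*u - 5)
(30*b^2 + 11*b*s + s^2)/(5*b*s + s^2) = (6*b + s)/s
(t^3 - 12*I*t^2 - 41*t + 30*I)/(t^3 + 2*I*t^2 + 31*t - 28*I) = (t^2 - 11*I*t - 30)/(t^2 + 3*I*t + 28)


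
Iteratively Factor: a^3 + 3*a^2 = (a + 3)*(a^2) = a*(a + 3)*(a)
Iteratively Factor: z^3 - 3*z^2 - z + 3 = (z - 3)*(z^2 - 1) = (z - 3)*(z - 1)*(z + 1)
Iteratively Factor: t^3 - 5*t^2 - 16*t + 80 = (t + 4)*(t^2 - 9*t + 20) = (t - 5)*(t + 4)*(t - 4)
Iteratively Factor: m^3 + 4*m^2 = (m)*(m^2 + 4*m) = m*(m + 4)*(m)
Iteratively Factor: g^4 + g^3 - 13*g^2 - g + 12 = (g - 1)*(g^3 + 2*g^2 - 11*g - 12) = (g - 3)*(g - 1)*(g^2 + 5*g + 4) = (g - 3)*(g - 1)*(g + 4)*(g + 1)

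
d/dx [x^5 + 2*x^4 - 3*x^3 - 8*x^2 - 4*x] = 5*x^4 + 8*x^3 - 9*x^2 - 16*x - 4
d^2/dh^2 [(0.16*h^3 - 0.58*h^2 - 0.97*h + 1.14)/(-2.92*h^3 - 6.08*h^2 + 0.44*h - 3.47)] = (-3.5527136788005e-15*h^7 + 15.571776*h^6 + 48.39024*h^5 + 10.610112*h^4 - 322.100912*h^3 - 433.9572*h^2 - 46.743312*h + 64.590556)/(24.897088*h^9 + 155.521536*h^8 + 312.570816*h^7 + 266.646032*h^6 + 322.53024*h^5 + 361.601952*h^4 + 49.695436*h^3 + 221.641392*h^2 - 15.893988*h + 41.781923)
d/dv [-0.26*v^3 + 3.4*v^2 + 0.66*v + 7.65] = -0.78*v^2 + 6.8*v + 0.66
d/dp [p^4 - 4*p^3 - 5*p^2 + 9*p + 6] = 4*p^3 - 12*p^2 - 10*p + 9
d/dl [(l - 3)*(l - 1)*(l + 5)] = 3*l^2 + 2*l - 17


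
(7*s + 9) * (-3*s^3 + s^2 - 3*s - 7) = -21*s^4 - 20*s^3 - 12*s^2 - 76*s - 63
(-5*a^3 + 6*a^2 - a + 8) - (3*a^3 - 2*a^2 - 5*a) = -8*a^3 + 8*a^2 + 4*a + 8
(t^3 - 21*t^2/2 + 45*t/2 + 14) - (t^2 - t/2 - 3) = t^3 - 23*t^2/2 + 23*t + 17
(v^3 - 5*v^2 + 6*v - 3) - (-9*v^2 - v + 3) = v^3 + 4*v^2 + 7*v - 6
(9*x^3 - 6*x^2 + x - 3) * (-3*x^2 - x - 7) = -27*x^5 + 9*x^4 - 60*x^3 + 50*x^2 - 4*x + 21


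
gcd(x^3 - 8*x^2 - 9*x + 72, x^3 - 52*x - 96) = x - 8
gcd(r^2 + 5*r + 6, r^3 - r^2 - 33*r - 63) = r + 3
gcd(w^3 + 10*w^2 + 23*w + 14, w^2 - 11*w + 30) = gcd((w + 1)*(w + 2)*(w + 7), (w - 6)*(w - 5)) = 1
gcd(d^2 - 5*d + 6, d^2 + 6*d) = 1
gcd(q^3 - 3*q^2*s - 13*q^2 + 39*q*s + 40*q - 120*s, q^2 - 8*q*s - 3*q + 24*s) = 1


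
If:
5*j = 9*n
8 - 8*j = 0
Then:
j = 1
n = 5/9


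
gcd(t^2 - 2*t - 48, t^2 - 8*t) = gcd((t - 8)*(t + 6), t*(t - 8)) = t - 8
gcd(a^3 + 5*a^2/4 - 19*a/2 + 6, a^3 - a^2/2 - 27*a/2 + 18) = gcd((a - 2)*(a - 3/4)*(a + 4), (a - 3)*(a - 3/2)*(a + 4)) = a + 4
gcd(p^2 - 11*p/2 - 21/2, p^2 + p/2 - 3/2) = p + 3/2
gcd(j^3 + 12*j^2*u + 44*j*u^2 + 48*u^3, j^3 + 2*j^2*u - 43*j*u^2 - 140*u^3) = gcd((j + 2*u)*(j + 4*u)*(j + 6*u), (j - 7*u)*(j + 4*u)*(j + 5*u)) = j + 4*u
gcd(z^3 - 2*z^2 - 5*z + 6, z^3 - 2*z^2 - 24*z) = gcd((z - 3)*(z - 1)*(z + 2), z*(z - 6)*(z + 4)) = 1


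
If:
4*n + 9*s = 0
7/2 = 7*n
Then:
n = 1/2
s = -2/9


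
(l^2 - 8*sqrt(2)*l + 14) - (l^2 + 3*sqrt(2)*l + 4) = -11*sqrt(2)*l + 10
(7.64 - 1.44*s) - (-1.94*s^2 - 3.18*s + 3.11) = 1.94*s^2 + 1.74*s + 4.53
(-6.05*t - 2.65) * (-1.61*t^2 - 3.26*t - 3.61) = 9.7405*t^3 + 23.9895*t^2 + 30.4795*t + 9.5665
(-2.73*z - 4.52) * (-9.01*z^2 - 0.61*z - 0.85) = 24.5973*z^3 + 42.3905*z^2 + 5.0777*z + 3.842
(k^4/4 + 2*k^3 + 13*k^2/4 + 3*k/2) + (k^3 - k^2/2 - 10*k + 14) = k^4/4 + 3*k^3 + 11*k^2/4 - 17*k/2 + 14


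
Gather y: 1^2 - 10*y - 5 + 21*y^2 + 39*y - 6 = 21*y^2 + 29*y - 10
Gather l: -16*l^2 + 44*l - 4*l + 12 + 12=-16*l^2 + 40*l + 24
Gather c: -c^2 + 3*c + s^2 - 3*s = -c^2 + 3*c + s^2 - 3*s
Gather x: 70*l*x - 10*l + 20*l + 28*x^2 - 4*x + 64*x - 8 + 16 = 10*l + 28*x^2 + x*(70*l + 60) + 8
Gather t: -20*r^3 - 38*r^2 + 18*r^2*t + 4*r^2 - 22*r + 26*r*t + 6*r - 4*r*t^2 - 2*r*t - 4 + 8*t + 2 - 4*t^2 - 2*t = -20*r^3 - 34*r^2 - 16*r + t^2*(-4*r - 4) + t*(18*r^2 + 24*r + 6) - 2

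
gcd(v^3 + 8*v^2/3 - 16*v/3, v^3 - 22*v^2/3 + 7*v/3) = v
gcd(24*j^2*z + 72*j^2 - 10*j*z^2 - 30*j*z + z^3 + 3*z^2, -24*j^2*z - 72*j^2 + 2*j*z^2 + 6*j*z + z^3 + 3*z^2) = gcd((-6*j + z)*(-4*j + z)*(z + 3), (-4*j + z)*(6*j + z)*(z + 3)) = -4*j*z - 12*j + z^2 + 3*z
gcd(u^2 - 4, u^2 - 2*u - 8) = u + 2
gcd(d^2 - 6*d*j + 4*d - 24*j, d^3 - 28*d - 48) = d + 4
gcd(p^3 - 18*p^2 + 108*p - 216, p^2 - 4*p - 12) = p - 6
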